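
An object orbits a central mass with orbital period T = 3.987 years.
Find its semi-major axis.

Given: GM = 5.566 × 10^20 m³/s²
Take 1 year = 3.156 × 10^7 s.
T = 3.987 years = 1.2583 × 10^8 s
GM = 5.566 × 10^20 m³/s²
Kepler's third law: a³ = GM T² / (4π²)
T² = 1.58331 × 10^16 s²
a³ = (5.566 × 10^20) × (1.58331 × 10^16) / (4π²) = 2.23229 × 10^35 m³
a = (a³)^(1/3) = 6.0662 × 10^11 m ≈ 6.066 × 10^11 m

Final answer: 6.066 × 10^11 m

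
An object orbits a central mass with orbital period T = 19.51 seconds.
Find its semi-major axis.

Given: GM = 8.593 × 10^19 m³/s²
T = 19.51 seconds
GM = 8.593 × 10^19 m³/s²
Kepler's third law: a³ = GM T² / (4π²)
T² = 380.64 s²
a³ = (8.593 × 10^19) × 380.64 / (4π²) = 8.28514 × 10^20 m³
a = (a³)^(1/3) = 9.39218 × 10^6 m ≈ 9.392 × 10^6 m

Final answer: 9.392 × 10^6 m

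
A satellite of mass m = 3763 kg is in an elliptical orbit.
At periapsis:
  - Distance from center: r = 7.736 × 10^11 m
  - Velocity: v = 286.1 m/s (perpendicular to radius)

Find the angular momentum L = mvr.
r = 7.736 × 10^11 m
v = 286.1 m/s
vr = 286.1 × 7.736 × 10^11 = 2.21327 × 10^14 m²/s
L = m × vr = 3763 × 2.21327 × 10^14 = 8.32853 × 10^17 kg·m²/s ≈ 8.329 × 10^17 kg·m²/s

Final answer: L = 8.329 × 10^17 kg·m²/s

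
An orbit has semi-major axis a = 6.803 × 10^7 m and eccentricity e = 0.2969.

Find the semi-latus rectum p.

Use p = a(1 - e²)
a = 6.803 × 10^7 m
e = 0.2969,  e² = 0.0881496,  1 − e² = 0.91185
p = a(1 − e²) = 6.803 × 10^7 m × 0.91185 = 6.20332 × 10^7 m ≈ 6.203 × 10^7 m

Final answer: p = 6.203 × 10^7 m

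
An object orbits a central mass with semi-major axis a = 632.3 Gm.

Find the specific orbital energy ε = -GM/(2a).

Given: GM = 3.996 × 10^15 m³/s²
a = 632.3 Gm = 6.323 × 10^11 m
GM = 3.996 × 10^15 m³/s²
2a = 1.2646 × 10^12 m
ε = −GM/(2a) = -3159.89 J/kg ≈ -3.16 kJ/kg

Final answer: -3.16 kJ/kg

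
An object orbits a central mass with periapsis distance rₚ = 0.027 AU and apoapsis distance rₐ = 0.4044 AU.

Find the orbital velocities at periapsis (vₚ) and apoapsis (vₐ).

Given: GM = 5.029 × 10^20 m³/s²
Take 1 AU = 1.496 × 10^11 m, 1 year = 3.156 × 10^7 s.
rₚ = 0.027 AU = 4.0392 × 10^9 m
rₐ = 0.4044 AU = 6.04982 × 10^10 m
GM = 5.029 × 10^20 m³/s²
a = (rₚ + rₐ)/2 = 3.22687 × 10^10 m
Vis-viva: v² = GM (2/r − 1/a)
vₚ² = 5.029 × 10^20 × (4.95148 × 10^-10 − 3.09898 × 10^-11) = 2.33425 × 10^11 m²/s²
vₚ = 483141 m/s ≈ 101.9 AU/year
vₐ² = 5.029 × 10^20 × (3.30588 × 10^-11 − 3.09898 × 10^-11) = 1.04052 × 10^9 m²/s²
vₐ = 32257.2 m/s ≈ 6.805 AU/year

Final answer: vₚ = 101.9 AU/year, vₐ = 6.805 AU/year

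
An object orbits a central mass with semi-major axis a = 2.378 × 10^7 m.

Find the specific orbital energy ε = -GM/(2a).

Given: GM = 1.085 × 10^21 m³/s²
a = 2.378 × 10^7 m
GM = 1.085 × 10^21 m³/s²
2a = 4.756 × 10^7 m
ε = −GM/(2a) = -2.28133 × 10^13 J/kg ≈ -2.281 × 10^4 GJ/kg

Final answer: -2.281 × 10^4 GJ/kg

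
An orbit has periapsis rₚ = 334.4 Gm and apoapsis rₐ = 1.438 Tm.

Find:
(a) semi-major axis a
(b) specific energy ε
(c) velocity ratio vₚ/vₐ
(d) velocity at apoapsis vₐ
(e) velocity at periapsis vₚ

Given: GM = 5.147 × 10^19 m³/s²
rₚ = 334.4 Gm = 3.344 × 10^11 m
rₐ = 1.438 Tm = 1.438 × 10^12 m
GM = 5.147 × 10^19 m³/s²
a = (rₚ + rₐ)/2 = 8.862 × 10^11 m
e = (rₐ − rₚ)/(rₐ + rₚ) = (1.1036 × 10^12) / (1.7724 × 10^12) = 0.622659
(a) a = 8.862 × 10^11 m ≈ 886.2 Gm
(b) 2a = 1.7724 × 10^12 m;  ε = −GM/(2a) = -2.90397 × 10^7 J/kg ≈ -29.04 MJ/kg
(c) vₚ/vₐ = rₐ/rₚ (angular momentum) = (1.438 × 10^12) / (3.344 × 10^11) = 4.30024 ≈ 4.3
(d) vₐ² = GM (2/rₐ − 1/a) = 5.147 × 10^19 × (1.39082 × 10^-12 − 1.12841 × 10^-12) = 1.35061 × 10^7 m²/s²;  vₐ = 3675.06 m/s ≈ 3.675 km/s
(e) vₚ² = GM (2/rₚ − 1/a) = 5.147 × 10^19 × (5.98086 × 10^-12 − 1.12841 × 10^-12) = 2.49755 × 10^8 m²/s²;  vₚ = 15803.7 m/s ≈ 15.8 km/s

Final answer:
(a) semi-major axis a = 886.2 Gm
(b) specific energy ε = -29.04 MJ/kg
(c) velocity ratio vₚ/vₐ = 4.3
(d) velocity at apoapsis vₐ = 3.675 km/s
(e) velocity at periapsis vₚ = 15.8 km/s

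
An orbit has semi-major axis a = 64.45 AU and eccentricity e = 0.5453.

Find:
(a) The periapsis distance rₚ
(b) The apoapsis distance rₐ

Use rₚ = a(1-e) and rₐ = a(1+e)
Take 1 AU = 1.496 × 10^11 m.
a = 64.45 AU = 9.64172 × 10^12 m
e = 0.5453:  1 − e = 0.4547,  1 + e = 1.5453
(a) rₚ = a(1 − e) = 9.64172 × 10^12 m × 0.4547 = 4.38409 × 10^12 m ≈ 29.31 AU
(b) rₐ = a(1 + e) = 9.64172 × 10^12 m × 1.5453 = 1.48993 × 10^13 m ≈ 99.59 AU

Final answer:
(a) rₚ = 29.31 AU
(b) rₐ = 99.59 AU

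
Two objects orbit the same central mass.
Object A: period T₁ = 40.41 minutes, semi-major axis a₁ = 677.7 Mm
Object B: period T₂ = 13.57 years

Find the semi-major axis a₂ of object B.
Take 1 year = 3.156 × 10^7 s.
T₁ = 40.41 minutes = 2424.6 s
T₂ = 13.57 years = 4.28269 × 10^8 s
a₁ = 677.7 Mm = 6.777 × 10^8 m
Kepler's third law: (T₂/T₁)² = (a₂/a₁)³  ⇒  a₂ = a₁ (T₂/T₁)^(2/3)
T₂/T₁ = 176635
(T₂/T₁)^(2/3) = 3148.12
a₂ = 6.777 × 10^8 m × 3148.12 = 2.13348 × 10^12 m ≈ 2.133 Tm

Final answer: a₂ = 2.133 Tm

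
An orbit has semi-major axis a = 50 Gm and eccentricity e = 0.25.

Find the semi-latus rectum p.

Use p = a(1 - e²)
a = 50 Gm = 5 × 10^10 m
e = 0.25,  e² = 0.0625,  1 − e² = 0.9375
p = a(1 − e²) = 5 × 10^10 m × 0.9375 = 4.6875 × 10^10 m ≈ 46.88 Gm

Final answer: p = 46.88 Gm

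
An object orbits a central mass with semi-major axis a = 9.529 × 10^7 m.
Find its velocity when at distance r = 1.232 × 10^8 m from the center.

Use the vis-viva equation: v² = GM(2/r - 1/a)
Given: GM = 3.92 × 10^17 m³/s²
a = 9.529 × 10^7 m
r = 1.232 × 10^8 m
GM = 3.92 × 10^17 m³/s²
2/r − 1/a = 1.62338 × 10^-8 − 1.04943 × 10^-8 = 5.73949 × 10^-9 m⁻¹
v² = GM (2/r − 1/a) = 2.24988 × 10^9 m²/s²
v = 47432.9 m/s ≈ 47.43 km/s

Final answer: 47.43 km/s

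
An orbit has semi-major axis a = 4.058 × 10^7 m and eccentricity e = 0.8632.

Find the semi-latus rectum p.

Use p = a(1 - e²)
a = 4.058 × 10^7 m
e = 0.8632,  e² = 0.745114,  1 − e² = 0.254886
p = a(1 − e²) = 4.058 × 10^7 m × 0.254886 = 1.03433 × 10^7 m ≈ 1.034 × 10^7 m

Final answer: p = 1.034 × 10^7 m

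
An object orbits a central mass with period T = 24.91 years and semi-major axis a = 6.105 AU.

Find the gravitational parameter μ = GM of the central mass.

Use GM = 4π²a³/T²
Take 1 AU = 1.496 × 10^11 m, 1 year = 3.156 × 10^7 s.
T = 24.91 years = 7.8616 × 10^8 s
a = 6.105 AU = 9.13308 × 10^11 m
a³ = 7.61819 × 10^35 m³
T² = 6.18047 × 10^17 s²
GM = 4π² × (7.61819 × 10^35) / (6.18047 × 10^17) = 4.8662 × 10^19 m³/s²
GM ≈ 4.866 × 10^19 m³/s²

Final answer: GM = 4.866 × 10^19 m³/s²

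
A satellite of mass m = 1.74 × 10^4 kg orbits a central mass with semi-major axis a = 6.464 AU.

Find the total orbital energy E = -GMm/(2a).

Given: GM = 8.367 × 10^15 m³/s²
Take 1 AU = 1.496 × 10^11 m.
a = 6.464 AU = 9.67014 × 10^11 m
GM = 8.367 × 10^15 m³/s²
2a = 1.93403 × 10^12 m
GMm = 8.367 × 10^15 × 17400 = 1.45586 × 10^20 m³·kg/s²
E = −GMm/(2a) = -7.52759 × 10^7 J ≈ -75.28 MJ

Final answer: -75.28 MJ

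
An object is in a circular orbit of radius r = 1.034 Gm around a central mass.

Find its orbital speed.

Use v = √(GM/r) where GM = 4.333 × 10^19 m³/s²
r = 1.034 Gm = 1.034 × 10^9 m
GM = 4.333 × 10^19 m³/s²
GM/r = (4.333 × 10^19) / (1.034 × 10^9) = 4.19052 × 10^10 m²/s²
v = √(GM/r) = 204708 m/s ≈ 204.7 km/s

Final answer: 204.7 km/s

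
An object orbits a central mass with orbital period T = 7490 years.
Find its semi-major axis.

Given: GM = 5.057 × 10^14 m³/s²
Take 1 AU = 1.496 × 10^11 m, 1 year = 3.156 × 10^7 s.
T = 7490 years = 2.36384 × 10^11 s
GM = 5.057 × 10^14 m³/s²
Kepler's third law: a³ = GM T² / (4π²)
T² = 5.58776 × 10^22 s²
a³ = (5.057 × 10^14) × (5.58776 × 10^22) / (4π²) = 7.15766 × 10^35 m³
a = (a³)^(1/3) = 8.9452 × 10^11 m ≈ 5.979 AU

Final answer: 5.979 AU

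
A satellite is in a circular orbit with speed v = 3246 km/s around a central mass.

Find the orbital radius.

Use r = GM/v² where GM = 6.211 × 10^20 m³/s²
v = 3246 km/s = 3.246 × 10^6 m/s
GM = 6.211 × 10^20 m³/s²
v² = 1.05365 × 10^13 m²/s²
r = GM/v² = (6.211 × 10^20) / (1.05365 × 10^13) = 5.89474 × 10^7 m ≈ 58.95 Mm

Final answer: 58.95 Mm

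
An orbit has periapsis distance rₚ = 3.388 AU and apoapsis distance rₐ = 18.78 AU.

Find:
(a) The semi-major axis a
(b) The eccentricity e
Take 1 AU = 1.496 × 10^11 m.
rₚ = 3.388 AU = 5.06845 × 10^11 m
rₐ = 18.78 AU = 2.80949 × 10^12 m
(a) a = (rₚ + rₐ)/2 = 1.65817 × 10^12 m ≈ 11.08 AU
(b) e = (rₐ − rₚ)/(rₐ + rₚ) = (2.30264 × 10^12) / (3.31633 × 10^12) = 0.694334

Final answer:
(a) a = 11.08 AU
(b) e = 0.6943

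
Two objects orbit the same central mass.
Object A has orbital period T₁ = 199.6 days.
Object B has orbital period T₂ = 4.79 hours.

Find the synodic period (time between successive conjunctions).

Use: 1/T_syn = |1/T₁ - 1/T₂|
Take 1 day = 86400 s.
T₁ = 199.6 days = 1.72454 × 10^7 s
T₂ = 4.79 hours = 17244 s
1/T₁ = 5.79863 × 10^-8 s⁻¹
1/T₂ = 5.79912 × 10^-5 s⁻¹
|1/T₁ − 1/T₂| = 5.79332 × 10^-5 s⁻¹
T_syn = 1 / |1/T₁ − 1/T₂| = 17261.3 s ≈ 4.795 hours

Final answer: T_syn = 4.795 hours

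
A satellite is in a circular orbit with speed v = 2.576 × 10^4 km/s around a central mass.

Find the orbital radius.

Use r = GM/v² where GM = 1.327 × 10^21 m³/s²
v = 2.576 × 10^4 km/s = 2.576 × 10^7 m/s
GM = 1.327 × 10^21 m³/s²
v² = 6.63578 × 10^14 m²/s²
r = GM/v² = (1.327 × 10^21) / (6.63578 × 10^14) = 1.99977 × 10^6 m ≈ 2 Mm

Final answer: 2 Mm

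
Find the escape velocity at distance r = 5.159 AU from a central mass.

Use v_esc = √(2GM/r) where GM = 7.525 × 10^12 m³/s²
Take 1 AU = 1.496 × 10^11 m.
r = 5.159 AU = 7.71786 × 10^11 m
GM = 7.525 × 10^12 m³/s²
2GM/r = 2 × (7.525 × 10^12) / (7.71786 × 10^11) = 19.5002 m²/s²
v_esc = √(2GM/r) = 4.4159 m/s ≈ 4.416 m/s

Final answer: 4.416 m/s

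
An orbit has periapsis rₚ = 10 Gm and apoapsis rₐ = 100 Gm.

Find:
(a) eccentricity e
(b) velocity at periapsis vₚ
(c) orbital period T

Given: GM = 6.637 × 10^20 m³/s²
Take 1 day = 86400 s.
rₚ = 10 Gm = 1 × 10^10 m
rₐ = 100 Gm = 1 × 10^11 m
GM = 6.637 × 10^20 m³/s²
a = (rₚ + rₐ)/2 = 5.5 × 10^10 m
e = (rₐ − rₚ)/(rₐ + rₚ) = (9 × 10^10) / (1.1 × 10^11) = 0.818182
(a) e = 0.818182 ≈ 0.8182
(b) vₚ² = GM (2/rₚ − 1/a) = 6.637 × 10^20 × (2 × 10^-10 − 1.81818 × 10^-11) = 1.20673 × 10^11 m²/s²;  vₚ = 347380 m/s ≈ 347.4 km/s
(c) a³ = 1.66375 × 10^32 m³;  T = 2π √(a³/GM) = 2π × 500678 s = 3.14585 × 10^6 s ≈ 36.41 days

Final answer:
(a) eccentricity e = 0.8182
(b) velocity at periapsis vₚ = 347.4 km/s
(c) orbital period T = 36.41 days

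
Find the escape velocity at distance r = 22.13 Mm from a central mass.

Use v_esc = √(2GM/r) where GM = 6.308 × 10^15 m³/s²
r = 22.13 Mm = 2.213 × 10^7 m
GM = 6.308 × 10^15 m³/s²
2GM/r = 2 × (6.308 × 10^15) / (2.213 × 10^7) = 5.70086 × 10^8 m²/s²
v_esc = √(2GM/r) = 23876.5 m/s ≈ 23.88 km/s

Final answer: 23.88 km/s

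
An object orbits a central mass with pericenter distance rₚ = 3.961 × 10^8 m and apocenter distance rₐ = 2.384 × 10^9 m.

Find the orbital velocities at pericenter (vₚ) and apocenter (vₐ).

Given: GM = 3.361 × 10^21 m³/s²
rₚ = 3.961 × 10^8 m
rₐ = 2.384 × 10^9 m
GM = 3.361 × 10^21 m³/s²
a = (rₚ + rₐ)/2 = 1.39005 × 10^9 m
Vis-viva: v² = GM (2/r − 1/a)
vₚ² = 3.361 × 10^21 × (5.04923 × 10^-9 − 7.19399 × 10^-10) = 1.45526 × 10^13 m²/s²
vₚ = 3.81478 × 10^6 m/s ≈ 3815 km/s
vₐ² = 3.361 × 10^21 × (8.38926 × 10^-10 − 7.19399 × 10^-10) = 4.01732 × 10^11 m²/s²
vₐ = 633824 m/s ≈ 633.8 km/s

Final answer: vₚ = 3815 km/s, vₐ = 633.8 km/s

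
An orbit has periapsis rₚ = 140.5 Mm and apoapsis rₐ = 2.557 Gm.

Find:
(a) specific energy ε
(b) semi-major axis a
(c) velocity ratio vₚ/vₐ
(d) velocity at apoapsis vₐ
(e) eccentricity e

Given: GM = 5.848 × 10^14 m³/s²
rₚ = 140.5 Mm = 1.405 × 10^8 m
rₐ = 2.557 Gm = 2.557 × 10^9 m
GM = 5.848 × 10^14 m³/s²
a = (rₚ + rₐ)/2 = 1.34875 × 10^9 m
e = (rₐ − rₚ)/(rₐ + rₚ) = (2.4165 × 10^9) / (2.6975 × 10^9) = 0.895829
(a) 2a = 2.6975 × 10^9 m;  ε = −GM/(2a) = -216793 J/kg ≈ -216.8 kJ/kg
(b) a = 1.34875 × 10^9 m ≈ 1.349 Gm
(c) vₚ/vₐ = rₐ/rₚ (angular momentum) = (2.557 × 10^9) / (1.405 × 10^8) = 18.1993 ≈ 18.2
(d) vₐ² = GM (2/rₐ − 1/a) = 5.848 × 10^14 × (7.82167 × 10^-10 − 7.41427 × 10^-10) = 23824.4 m²/s²;  vₐ = 154.351 m/s ≈ 154.4 m/s
(e) e = 0.895829 ≈ 0.8958

Final answer:
(a) specific energy ε = -216.8 kJ/kg
(b) semi-major axis a = 1.349 Gm
(c) velocity ratio vₚ/vₐ = 18.2
(d) velocity at apoapsis vₐ = 154.4 m/s
(e) eccentricity e = 0.8958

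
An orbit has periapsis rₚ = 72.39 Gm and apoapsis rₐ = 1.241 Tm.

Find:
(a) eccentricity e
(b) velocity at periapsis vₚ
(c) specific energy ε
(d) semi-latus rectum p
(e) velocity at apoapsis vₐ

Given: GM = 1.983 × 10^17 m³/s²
rₚ = 72.39 Gm = 7.239 × 10^10 m
rₐ = 1.241 Tm = 1.241 × 10^12 m
GM = 1.983 × 10^17 m³/s²
a = (rₚ + rₐ)/2 = 6.56695 × 10^11 m
e = (rₐ − rₚ)/(rₐ + rₚ) = (1.16861 × 10^12) / (1.31339 × 10^12) = 0.889766
(a) e = 0.889766 ≈ 0.8898
(b) vₚ² = GM (2/rₚ − 1/a) = 1.983 × 10^17 × (2.76281 × 10^-11 − 1.52278 × 10^-12) = 5.17669 × 10^6 m²/s²;  vₚ = 2275.23 m/s ≈ 2.275 km/s
(c) 2a = 1.31339 × 10^12 m;  ε = −GM/(2a) = -150983 J/kg ≈ -151 kJ/kg
(d) 1 − e² = 0.208316;  p = a(1 − e²) = 6.56695 × 10^11 × 0.208316 = 1.368 × 10^11 m ≈ 136.8 Gm
(e) vₐ² = GM (2/rₐ − 1/a) = 1.983 × 10^17 × (1.6116 × 10^-12 − 1.52278 × 10^-12) = 17614.3 m²/s²;  vₐ = 132.719 m/s ≈ 132.7 m/s

Final answer:
(a) eccentricity e = 0.8898
(b) velocity at periapsis vₚ = 2.275 km/s
(c) specific energy ε = -151 kJ/kg
(d) semi-latus rectum p = 136.8 Gm
(e) velocity at apoapsis vₐ = 132.7 m/s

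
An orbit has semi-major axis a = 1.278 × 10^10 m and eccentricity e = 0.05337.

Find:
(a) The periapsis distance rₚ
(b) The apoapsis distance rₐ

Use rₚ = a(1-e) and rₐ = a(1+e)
a = 1.278 × 10^10 m
e = 0.05337:  1 − e = 0.94663,  1 + e = 1.05337
(a) rₚ = a(1 − e) = 1.278 × 10^10 m × 0.94663 = 1.20979 × 10^10 m ≈ 1.21 × 10^10 m
(b) rₐ = a(1 + e) = 1.278 × 10^10 m × 1.05337 = 1.34621 × 10^10 m ≈ 1.346 × 10^10 m

Final answer:
(a) rₚ = 1.21 × 10^10 m
(b) rₐ = 1.346 × 10^10 m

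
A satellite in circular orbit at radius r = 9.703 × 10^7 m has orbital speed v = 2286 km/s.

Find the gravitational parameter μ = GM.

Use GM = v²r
r = 9.703 × 10^7 m
v = 2286 km/s = 2.286 × 10^6 m/s
v² = 5.2258 × 10^12 m²/s²
GM = v²r = 5.2258 × 10^12 × 9.703 × 10^7 = 5.07059 × 10^20 m³/s²
GM ≈ 5.071 × 10^20 m³/s²

Final answer: GM = 5.071 × 10^20 m³/s²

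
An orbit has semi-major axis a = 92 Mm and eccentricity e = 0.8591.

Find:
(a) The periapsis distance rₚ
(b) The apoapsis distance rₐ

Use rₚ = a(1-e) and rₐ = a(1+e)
a = 92 Mm = 9.2 × 10^7 m
e = 0.8591:  1 − e = 0.1409,  1 + e = 1.8591
(a) rₚ = a(1 − e) = 9.2 × 10^7 m × 0.1409 = 1.29628 × 10^7 m ≈ 12.96 Mm
(b) rₐ = a(1 + e) = 9.2 × 10^7 m × 1.8591 = 1.71037 × 10^8 m ≈ 171 Mm

Final answer:
(a) rₚ = 12.96 Mm
(b) rₐ = 171 Mm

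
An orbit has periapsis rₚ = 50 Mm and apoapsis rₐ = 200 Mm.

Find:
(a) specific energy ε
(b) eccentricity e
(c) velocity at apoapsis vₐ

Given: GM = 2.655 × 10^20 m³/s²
rₚ = 50 Mm = 5 × 10^7 m
rₐ = 200 Mm = 2 × 10^8 m
GM = 2.655 × 10^20 m³/s²
a = (rₚ + rₐ)/2 = 1.25 × 10^8 m
e = (rₐ − rₚ)/(rₐ + rₚ) = (1.5 × 10^8) / (2.5 × 10^8) = 0.6
(a) 2a = 2.5 × 10^8 m;  ε = −GM/(2a) = -1.062 × 10^12 J/kg ≈ -1062 GJ/kg
(b) e = 0.6 ≈ 0.6
(c) vₐ² = GM (2/rₐ − 1/a) = 2.655 × 10^20 × (1 × 10^-8 − 8 × 10^-9) = 5.31 × 10^11 m²/s²;  vₐ = 728697 m/s ≈ 728.7 km/s

Final answer:
(a) specific energy ε = -1062 GJ/kg
(b) eccentricity e = 0.6
(c) velocity at apoapsis vₐ = 728.7 km/s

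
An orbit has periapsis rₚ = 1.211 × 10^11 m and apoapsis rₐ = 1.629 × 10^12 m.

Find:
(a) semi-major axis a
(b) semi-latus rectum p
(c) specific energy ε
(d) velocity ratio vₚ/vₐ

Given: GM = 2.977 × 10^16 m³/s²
rₚ = 1.211 × 10^11 m
rₐ = 1.629 × 10^12 m
GM = 2.977 × 10^16 m³/s²
a = (rₚ + rₐ)/2 = 8.7505 × 10^11 m
e = (rₐ − rₚ)/(rₐ + rₚ) = (1.5079 × 10^12) / (1.7501 × 10^12) = 0.861608
(a) a = 8.7505 × 10^11 m ≈ 8.751 × 10^11 m
(b) 1 − e² = 0.257632;  p = a(1 − e²) = 8.7505 × 10^11 × 0.257632 = 2.25441 × 10^11 m ≈ 2.254 × 10^11 m
(c) 2a = 1.7501 × 10^12 m;  ε = −GM/(2a) = -17010.5 J/kg ≈ -17.01 kJ/kg
(d) vₚ/vₐ = rₐ/rₚ (angular momentum) = (1.629 × 10^12) / (1.211 × 10^11) = 13.4517 ≈ 13.45

Final answer:
(a) semi-major axis a = 8.751 × 10^11 m
(b) semi-latus rectum p = 2.254 × 10^11 m
(c) specific energy ε = -17.01 kJ/kg
(d) velocity ratio vₚ/vₐ = 13.45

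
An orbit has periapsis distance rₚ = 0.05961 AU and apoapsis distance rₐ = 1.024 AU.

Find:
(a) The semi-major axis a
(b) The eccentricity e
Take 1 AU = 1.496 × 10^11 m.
rₚ = 0.05961 AU = 8.91766 × 10^9 m
rₐ = 1.024 AU = 1.5319 × 10^11 m
(a) a = (rₚ + rₐ)/2 = 8.1054 × 10^10 m ≈ 0.5418 AU
(b) e = (rₐ − rₚ)/(rₐ + rₚ) = (1.44273 × 10^11) / (1.62108 × 10^11) = 0.889979

Final answer:
(a) a = 0.5418 AU
(b) e = 0.89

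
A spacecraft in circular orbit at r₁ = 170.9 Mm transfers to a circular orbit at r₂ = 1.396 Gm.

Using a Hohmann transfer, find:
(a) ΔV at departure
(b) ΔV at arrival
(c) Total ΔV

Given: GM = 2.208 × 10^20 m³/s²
r₁ = 170.9 Mm = 1.709 × 10^8 m
r₂ = 1.396 Gm = 1.396 × 10^9 m
GM = 2.208 × 10^20 m³/s²
Transfer ellipse: a_t = (r₁ + r₂)/2 = 7.8345 × 10^8 m
Circular speed at r₁: v₁ = √(GM/r₁) = 1.13665 × 10^6 m/s
Transfer speed at r₁ (periapsis): v₁ₜ = √(GM(2/r₁ − 1/a_t)) = 1.51728 × 10^6 m/s
(a) ΔV₁ = v₁ₜ − v₁ = 380625 m/s ≈ 380.6 km/s
Circular speed at r₂: v₂ = √(GM/r₂) = 397701 m/s
Transfer speed at r₂ (apoapsis): v₂ₜ = √(GM(2/r₂ − 1/a_t)) = 185747 m/s
(b) ΔV₂ = v₂ − v₂ₜ = 211954 m/s ≈ 212 km/s
(c) ΔV_total = ΔV₁ + ΔV₂ = 592579 m/s ≈ 592.6 km/s

Final answer:
(a) ΔV₁ = 380.6 km/s
(b) ΔV₂ = 212 km/s
(c) ΔV_total = 592.6 km/s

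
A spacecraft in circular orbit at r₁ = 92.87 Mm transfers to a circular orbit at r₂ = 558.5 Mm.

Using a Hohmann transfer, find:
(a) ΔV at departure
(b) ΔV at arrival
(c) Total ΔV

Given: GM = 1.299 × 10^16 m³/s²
r₁ = 92.87 Mm = 9.287 × 10^7 m
r₂ = 558.5 Mm = 5.585 × 10^8 m
GM = 1.299 × 10^16 m³/s²
Transfer ellipse: a_t = (r₁ + r₂)/2 = 3.25685 × 10^8 m
Circular speed at r₁: v₁ = √(GM/r₁) = 11826.8 m/s
Transfer speed at r₁ (periapsis): v₁ₜ = √(GM(2/r₁ − 1/a_t)) = 15487.4 m/s
(a) ΔV₁ = v₁ₜ − v₁ = 3660.65 m/s ≈ 3.661 km/s
Circular speed at r₂: v₂ = √(GM/r₂) = 4822.73 m/s
Transfer speed at r₂ (apoapsis): v₂ₜ = √(GM(2/r₂ − 1/a_t)) = 2575.32 m/s
(b) ΔV₂ = v₂ − v₂ₜ = 2247.41 m/s ≈ 2.247 km/s
(c) ΔV_total = ΔV₁ + ΔV₂ = 5908.05 m/s ≈ 5.908 km/s

Final answer:
(a) ΔV₁ = 3.661 km/s
(b) ΔV₂ = 2.247 km/s
(c) ΔV_total = 5.908 km/s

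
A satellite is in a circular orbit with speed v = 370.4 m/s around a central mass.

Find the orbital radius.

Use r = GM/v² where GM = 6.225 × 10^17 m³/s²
v = 370.4 m/s
GM = 6.225 × 10^17 m³/s²
v² = 137196 m²/s²
r = GM/v² = (6.225 × 10^17) / 137196 = 4.5373 × 10^12 m ≈ 4.537 Tm

Final answer: 4.537 Tm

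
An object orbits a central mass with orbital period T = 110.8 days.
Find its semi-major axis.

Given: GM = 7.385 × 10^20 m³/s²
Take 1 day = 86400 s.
T = 110.8 days = 9.57312 × 10^6 s
GM = 7.385 × 10^20 m³/s²
Kepler's third law: a³ = GM T² / (4π²)
T² = 9.16446 × 10^13 s²
a³ = (7.385 × 10^20) × (9.16446 × 10^13) / (4π²) = 1.71434 × 10^33 m³
a = (a³)^(1/3) = 1.19683 × 10^11 m ≈ 1.197 × 10^11 m

Final answer: 1.197 × 10^11 m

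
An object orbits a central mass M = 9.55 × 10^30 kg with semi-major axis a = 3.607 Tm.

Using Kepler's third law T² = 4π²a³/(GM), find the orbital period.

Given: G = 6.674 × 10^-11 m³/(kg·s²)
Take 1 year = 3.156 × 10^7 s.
M = 9.55 × 10^30 kg
GM = G × M = 6.674 × 10^-11 × 9.55 × 10^30 = 6.37367 × 10^20 m³/s²
a = 3.607 Tm = 3.607 × 10^12 m
a³ = 4.69287 × 10^37 m³
T = 2π √(a³/GM) = 2π √((4.69287 × 10^37) / (6.37367 × 10^20)) = 2π × 2.71347 × 10^8 s
T = 1.70492 × 10^9 s ≈ 54.02 years

Final answer: 54.02 years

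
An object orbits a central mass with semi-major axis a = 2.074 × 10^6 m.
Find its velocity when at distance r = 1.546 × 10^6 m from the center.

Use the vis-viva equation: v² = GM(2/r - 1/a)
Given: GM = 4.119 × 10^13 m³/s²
a = 2.074 × 10^6 m
r = 1.546 × 10^6 m
GM = 4.119 × 10^13 m³/s²
2/r − 1/a = 1.29366 × 10^-6 − 4.8216 × 10^-7 = 8.11501 × 10^-7 m⁻¹
v² = GM (2/r − 1/a) = 3.34257 × 10^7 m²/s²
v = 5781.5 m/s ≈ 5.781 km/s

Final answer: 5.781 km/s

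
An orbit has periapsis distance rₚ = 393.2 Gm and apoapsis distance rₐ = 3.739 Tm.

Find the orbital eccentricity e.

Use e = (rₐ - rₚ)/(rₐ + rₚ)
rₚ = 393.2 Gm = 3.932 × 10^11 m
rₐ = 3.739 Tm = 3.739 × 10^12 m
rₐ − rₚ = 3.3458 × 10^12 m
rₐ + rₚ = 4.1322 × 10^12 m
e = (rₐ − rₚ)/(rₐ + rₚ) = 0.80969

Final answer: e = 0.8097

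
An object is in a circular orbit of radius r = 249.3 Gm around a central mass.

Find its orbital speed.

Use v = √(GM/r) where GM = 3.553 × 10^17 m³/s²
r = 249.3 Gm = 2.493 × 10^11 m
GM = 3.553 × 10^17 m³/s²
GM/r = (3.553 × 10^17) / (2.493 × 10^11) = 1.42519 × 10^6 m²/s²
v = √(GM/r) = 1193.81 m/s ≈ 1.194 km/s

Final answer: 1.194 km/s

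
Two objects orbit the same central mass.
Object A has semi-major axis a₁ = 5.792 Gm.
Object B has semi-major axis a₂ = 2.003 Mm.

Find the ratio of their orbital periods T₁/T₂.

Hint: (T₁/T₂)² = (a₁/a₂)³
a₁ = 5.792 Gm = 5.792 × 10^9 m
a₂ = 2.003 Mm = 2.003 × 10^6 m
a₁/a₂ = 2891.66
T₁/T₂ = (a₁/a₂)^(3/2) = (2891.66)^1.5 = 155497

Final answer: T₁/T₂ = 1.555 × 10^5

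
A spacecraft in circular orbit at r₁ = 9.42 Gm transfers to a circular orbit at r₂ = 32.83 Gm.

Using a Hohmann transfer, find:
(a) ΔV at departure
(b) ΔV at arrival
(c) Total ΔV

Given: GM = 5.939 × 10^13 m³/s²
r₁ = 9.42 Gm = 9.42 × 10^9 m
r₂ = 32.83 Gm = 3.283 × 10^10 m
GM = 5.939 × 10^13 m³/s²
Transfer ellipse: a_t = (r₁ + r₂)/2 = 2.1125 × 10^10 m
Circular speed at r₁: v₁ = √(GM/r₁) = 79.402 m/s
Transfer speed at r₁ (periapsis): v₁ₜ = √(GM(2/r₁ − 1/a_t)) = 98.9848 m/s
(a) ΔV₁ = v₁ₜ − v₁ = 19.5828 m/s ≈ 19.58 m/s
Circular speed at r₂: v₂ = √(GM/r₂) = 42.5325 m/s
Transfer speed at r₂ (apoapsis): v₂ₜ = √(GM(2/r₂ − 1/a_t)) = 28.402 m/s
(b) ΔV₂ = v₂ − v₂ₜ = 14.1306 m/s ≈ 14.13 m/s
(c) ΔV_total = ΔV₁ + ΔV₂ = 33.7134 m/s ≈ 33.71 m/s

Final answer:
(a) ΔV₁ = 19.58 m/s
(b) ΔV₂ = 14.13 m/s
(c) ΔV_total = 33.71 m/s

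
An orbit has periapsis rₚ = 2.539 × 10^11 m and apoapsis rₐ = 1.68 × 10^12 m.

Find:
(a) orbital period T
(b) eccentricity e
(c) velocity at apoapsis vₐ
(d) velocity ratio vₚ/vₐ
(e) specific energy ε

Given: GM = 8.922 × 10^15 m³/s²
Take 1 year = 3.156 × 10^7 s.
rₚ = 2.539 × 10^11 m
rₐ = 1.68 × 10^12 m
GM = 8.922 × 10^15 m³/s²
a = (rₚ + rₐ)/2 = 9.6695 × 10^11 m
e = (rₐ − rₚ)/(rₐ + rₚ) = (1.4261 × 10^12) / (1.9339 × 10^12) = 0.737422
(a) a³ = 9.04091 × 10^35 m³;  T = 2π √(a³/GM) = 2π × 1.00664 × 10^10 s = 6.32492 × 10^10 s ≈ 2004 years
(b) e = 0.737422 ≈ 0.7374
(c) vₐ² = GM (2/rₐ − 1/a) = 8.922 × 10^15 × (1.19048 × 10^-12 − 1.03418 × 10^-12) = 1394.48 m²/s²;  vₐ = 37.3427 m/s ≈ 37.34 m/s
(d) vₚ/vₐ = rₐ/rₚ (angular momentum) = (1.68 × 10^12) / (2.539 × 10^11) = 6.61678 ≈ 6.617
(e) 2a = 1.9339 × 10^12 m;  ε = −GM/(2a) = -4613.48 J/kg ≈ -4.613 kJ/kg

Final answer:
(a) orbital period T = 2004 years
(b) eccentricity e = 0.7374
(c) velocity at apoapsis vₐ = 37.34 m/s
(d) velocity ratio vₚ/vₐ = 6.617
(e) specific energy ε = -4.613 kJ/kg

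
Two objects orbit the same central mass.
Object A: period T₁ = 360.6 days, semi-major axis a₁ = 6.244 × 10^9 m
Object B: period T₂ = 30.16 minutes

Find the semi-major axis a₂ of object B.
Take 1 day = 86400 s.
T₁ = 360.6 days = 3.11558 × 10^7 s
T₂ = 30.16 minutes = 1809.6 s
a₁ = 6.244 × 10^9 m
Kepler's third law: (T₂/T₁)² = (a₂/a₁)³  ⇒  a₂ = a₁ (T₂/T₁)^(2/3)
T₂/T₁ = 5.80822 × 10^-5
(T₂/T₁)^(2/3) = 0.00149978
a₂ = 6.244 × 10^9 m × 0.00149978 = 9.36465 × 10^6 m ≈ 9.365 × 10^6 m

Final answer: a₂ = 9.365 × 10^6 m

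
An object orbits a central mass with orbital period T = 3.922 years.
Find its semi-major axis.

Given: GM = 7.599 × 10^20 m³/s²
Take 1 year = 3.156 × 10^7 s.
T = 3.922 years = 1.23778 × 10^8 s
GM = 7.599 × 10^20 m³/s²
Kepler's third law: a³ = GM T² / (4π²)
T² = 1.53211 × 10^16 s²
a³ = (7.599 × 10^20) × (1.53211 × 10^16) / (4π²) = 2.94908 × 10^35 m³
a = (a³)^(1/3) = 6.65623 × 10^11 m ≈ 665.6 Gm

Final answer: 665.6 Gm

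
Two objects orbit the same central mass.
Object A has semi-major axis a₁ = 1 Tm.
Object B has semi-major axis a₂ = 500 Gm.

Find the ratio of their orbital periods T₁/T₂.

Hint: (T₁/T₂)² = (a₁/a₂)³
a₁ = 1 Tm = 1 × 10^12 m
a₂ = 500 Gm = 5 × 10^11 m
a₁/a₂ = 2
T₁/T₂ = (a₁/a₂)^(3/2) = (2)^1.5 = 2.82843

Final answer: T₁/T₂ = 2.828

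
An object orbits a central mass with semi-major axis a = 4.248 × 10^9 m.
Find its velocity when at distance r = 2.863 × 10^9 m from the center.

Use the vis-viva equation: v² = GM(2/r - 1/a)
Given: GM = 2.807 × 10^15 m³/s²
a = 4.248 × 10^9 m
r = 2.863 × 10^9 m
GM = 2.807 × 10^15 m³/s²
2/r − 1/a = 6.98568 × 10^-10 − 2.35405 × 10^-10 = 4.63163 × 10^-10 m⁻¹
v² = GM (2/r − 1/a) = 1.3001 × 10^6 m²/s²
v = 1140.22 m/s ≈ 1.14 km/s

Final answer: 1.14 km/s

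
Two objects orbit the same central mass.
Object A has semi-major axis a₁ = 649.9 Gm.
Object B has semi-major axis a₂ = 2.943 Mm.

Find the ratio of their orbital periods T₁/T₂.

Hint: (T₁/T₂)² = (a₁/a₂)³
a₁ = 649.9 Gm = 6.499 × 10^11 m
a₂ = 2.943 Mm = 2.943 × 10^6 m
a₁/a₂ = 220829
T₁/T₂ = (a₁/a₂)^(3/2) = (220829)^1.5 = 1.03773 × 10^8

Final answer: T₁/T₂ = 1.038 × 10^8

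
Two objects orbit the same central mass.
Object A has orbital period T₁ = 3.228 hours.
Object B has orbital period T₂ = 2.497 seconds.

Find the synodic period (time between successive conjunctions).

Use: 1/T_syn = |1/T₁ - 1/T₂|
T₁ = 3.228 hours = 11620.8 s
T₂ = 2.497 seconds
1/T₁ = 8.60526 × 10^-5 s⁻¹
1/T₂ = 0.400481 s⁻¹
|1/T₁ − 1/T₂| = 0.400395 s⁻¹
T_syn = 1 / |1/T₁ − 1/T₂| = 2.49754 s ≈ 2.498 seconds

Final answer: T_syn = 2.498 seconds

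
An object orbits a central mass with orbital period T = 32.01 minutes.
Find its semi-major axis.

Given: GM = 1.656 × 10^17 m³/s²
T = 32.01 minutes = 1920.6 s
GM = 1.656 × 10^17 m³/s²
Kepler's third law: a³ = GM T² / (4π²)
T² = 3.6887 × 10^6 s²
a³ = (1.656 × 10^17) × (3.6887 × 10^6) / (4π²) = 1.5473 × 10^22 m³
a = (a³)^(1/3) = 2.49187 × 10^7 m ≈ 24.92 Mm

Final answer: 24.92 Mm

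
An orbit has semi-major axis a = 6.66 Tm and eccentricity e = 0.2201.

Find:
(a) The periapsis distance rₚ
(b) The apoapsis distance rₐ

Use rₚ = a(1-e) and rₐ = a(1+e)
a = 6.66 Tm = 6.66 × 10^12 m
e = 0.2201:  1 − e = 0.7799,  1 + e = 1.2201
(a) rₚ = a(1 − e) = 6.66 × 10^12 m × 0.7799 = 5.19413 × 10^12 m ≈ 5.194 Tm
(b) rₐ = a(1 + e) = 6.66 × 10^12 m × 1.2201 = 8.12587 × 10^12 m ≈ 8.126 Tm

Final answer:
(a) rₚ = 5.194 Tm
(b) rₐ = 8.126 Tm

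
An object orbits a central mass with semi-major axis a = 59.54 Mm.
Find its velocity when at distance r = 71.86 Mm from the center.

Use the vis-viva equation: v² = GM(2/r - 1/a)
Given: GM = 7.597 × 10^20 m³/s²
a = 59.54 Mm = 5.954 × 10^7 m
r = 71.86 Mm = 7.186 × 10^7 m
GM = 7.597 × 10^20 m³/s²
2/r − 1/a = 2.78319 × 10^-8 − 1.67954 × 10^-8 = 1.10365 × 10^-8 m⁻¹
v² = GM (2/r − 1/a) = 8.3844 × 10^12 m²/s²
v = 2.89558 × 10^6 m/s ≈ 2896 km/s

Final answer: 2896 km/s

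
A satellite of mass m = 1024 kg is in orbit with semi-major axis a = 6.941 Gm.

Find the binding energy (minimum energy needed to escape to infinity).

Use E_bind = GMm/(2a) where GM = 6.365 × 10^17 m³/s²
a = 6.941 Gm = 6.941 × 10^9 m
GM = 6.365 × 10^17 m³/s²
m = 1024 kg
GMm = 6.365 × 10^17 × 1024 = 6.51776 × 10^20 m³·kg/s²
2a = 1.3882 × 10^10 m
E_bind = GMm/(2a) = 4.69512 × 10^10 J ≈ 46.95 GJ

Final answer: 46.95 GJ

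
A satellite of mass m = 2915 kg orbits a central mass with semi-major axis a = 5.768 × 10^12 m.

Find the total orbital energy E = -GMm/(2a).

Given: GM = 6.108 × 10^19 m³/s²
a = 5.768 × 10^12 m
GM = 6.108 × 10^19 m³/s²
2a = 1.1536 × 10^13 m
GMm = 6.108 × 10^19 × 2915 = 1.78048 × 10^23 m³·kg/s²
E = −GMm/(2a) = -1.54341 × 10^10 J ≈ -15.43 GJ

Final answer: -15.43 GJ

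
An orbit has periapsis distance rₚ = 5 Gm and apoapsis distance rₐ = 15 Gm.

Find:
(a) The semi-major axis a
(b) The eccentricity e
rₚ = 5 Gm = 5 × 10^9 m
rₐ = 15 Gm = 1.5 × 10^10 m
(a) a = (rₚ + rₐ)/2 = 1 × 10^10 m ≈ 10 Gm
(b) e = (rₐ − rₚ)/(rₐ + rₚ) = (1 × 10^10) / (2 × 10^10) = 0.5

Final answer:
(a) a = 10 Gm
(b) e = 0.5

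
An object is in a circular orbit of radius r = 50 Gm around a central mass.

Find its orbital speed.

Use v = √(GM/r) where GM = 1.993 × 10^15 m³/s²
r = 50 Gm = 5 × 10^10 m
GM = 1.993 × 10^15 m³/s²
GM/r = (1.993 × 10^15) / (5 × 10^10) = 39860 m²/s²
v = √(GM/r) = 199.65 m/s ≈ 199.6 m/s

Final answer: 199.6 m/s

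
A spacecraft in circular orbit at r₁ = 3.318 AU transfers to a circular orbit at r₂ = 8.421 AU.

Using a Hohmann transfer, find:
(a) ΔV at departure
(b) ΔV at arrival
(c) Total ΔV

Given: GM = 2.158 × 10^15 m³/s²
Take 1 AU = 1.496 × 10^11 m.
r₁ = 3.318 AU = 4.96373 × 10^11 m
r₂ = 8.421 AU = 1.25978 × 10^12 m
GM = 2.158 × 10^15 m³/s²
Transfer ellipse: a_t = (r₁ + r₂)/2 = 8.78077 × 10^11 m
Circular speed at r₁: v₁ = √(GM/r₁) = 65.9359 m/s
Transfer speed at r₁ (periapsis): v₁ₜ = √(GM(2/r₁ − 1/a_t)) = 78.9774 m/s
(a) ΔV₁ = v₁ₜ − v₁ = 13.0416 m/s ≈ 13.04 m/s
Circular speed at r₂: v₂ = √(GM/r₂) = 41.3883 m/s
Transfer speed at r₂ (apoapsis): v₂ₜ = √(GM(2/r₂ − 1/a_t)) = 31.1183 m/s
(b) ΔV₂ = v₂ − v₂ₜ = 10.2701 m/s ≈ 10.27 m/s
(c) ΔV_total = ΔV₁ + ΔV₂ = 23.3116 m/s ≈ 23.31 m/s

Final answer:
(a) ΔV₁ = 13.04 m/s
(b) ΔV₂ = 10.27 m/s
(c) ΔV_total = 23.31 m/s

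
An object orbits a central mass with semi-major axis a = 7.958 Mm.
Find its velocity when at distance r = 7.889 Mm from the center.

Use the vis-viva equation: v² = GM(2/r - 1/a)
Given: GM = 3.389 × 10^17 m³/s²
a = 7.958 Mm = 7.958 × 10^6 m
r = 7.889 Mm = 7.889 × 10^6 m
GM = 3.389 × 10^17 m³/s²
2/r − 1/a = 2.53518 × 10^-7 − 1.2566 × 10^-7 = 1.27858 × 10^-7 m⁻¹
v² = GM (2/r − 1/a) = 4.3331 × 10^10 m²/s²
v = 208161 m/s ≈ 208.2 km/s

Final answer: 208.2 km/s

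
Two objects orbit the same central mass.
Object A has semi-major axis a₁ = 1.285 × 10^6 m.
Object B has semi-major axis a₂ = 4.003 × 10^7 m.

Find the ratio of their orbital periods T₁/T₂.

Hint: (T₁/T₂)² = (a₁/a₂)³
a₁ = 1.285 × 10^6 m
a₂ = 4.003 × 10^7 m
a₁/a₂ = 0.0321009
T₁/T₂ = (a₁/a₂)^(3/2) = (0.0321009)^1.5 = 0.00575144

Final answer: T₁/T₂ = 0.005751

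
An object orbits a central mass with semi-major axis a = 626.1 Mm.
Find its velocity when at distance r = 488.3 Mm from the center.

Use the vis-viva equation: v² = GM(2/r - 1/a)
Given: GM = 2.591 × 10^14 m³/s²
a = 626.1 Mm = 6.261 × 10^8 m
r = 488.3 Mm = 4.883 × 10^8 m
GM = 2.591 × 10^14 m³/s²
2/r − 1/a = 4.09584 × 10^-9 − 1.59719 × 10^-9 = 2.49865 × 10^-9 m⁻¹
v² = GM (2/r − 1/a) = 647401 m²/s²
v = 804.612 m/s ≈ 804.6 m/s

Final answer: 804.6 m/s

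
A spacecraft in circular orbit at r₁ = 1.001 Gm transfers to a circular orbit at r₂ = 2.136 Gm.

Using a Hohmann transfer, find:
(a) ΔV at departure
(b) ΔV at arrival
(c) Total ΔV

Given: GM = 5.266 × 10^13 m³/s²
r₁ = 1.001 Gm = 1.001 × 10^9 m
r₂ = 2.136 Gm = 2.136 × 10^9 m
GM = 5.266 × 10^13 m³/s²
Transfer ellipse: a_t = (r₁ + r₂)/2 = 1.5685 × 10^9 m
Circular speed at r₁: v₁ = √(GM/r₁) = 229.363 m/s
Transfer speed at r₁ (periapsis): v₁ₜ = √(GM(2/r₁ − 1/a_t)) = 267.659 m/s
(a) ΔV₁ = v₁ₜ − v₁ = 38.2959 m/s ≈ 38.3 m/s
Circular speed at r₂: v₂ = √(GM/r₂) = 157.015 m/s
Transfer speed at r₂ (apoapsis): v₂ₜ = √(GM(2/r₂ − 1/a_t)) = 125.434 m/s
(b) ΔV₂ = v₂ − v₂ₜ = 31.5807 m/s ≈ 31.58 m/s
(c) ΔV_total = ΔV₁ + ΔV₂ = 69.8766 m/s ≈ 69.88 m/s

Final answer:
(a) ΔV₁ = 38.3 m/s
(b) ΔV₂ = 31.58 m/s
(c) ΔV_total = 69.88 m/s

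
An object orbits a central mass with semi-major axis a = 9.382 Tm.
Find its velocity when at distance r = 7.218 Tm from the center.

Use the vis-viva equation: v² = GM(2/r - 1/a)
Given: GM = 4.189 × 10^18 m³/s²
a = 9.382 Tm = 9.382 × 10^12 m
r = 7.218 Tm = 7.218 × 10^12 m
GM = 4.189 × 10^18 m³/s²
2/r − 1/a = 2.77085 × 10^-13 − 1.06587 × 10^-13 = 1.70498 × 10^-13 m⁻¹
v² = GM (2/r − 1/a) = 714216 m²/s²
v = 845.113 m/s ≈ 845.1 m/s

Final answer: 845.1 m/s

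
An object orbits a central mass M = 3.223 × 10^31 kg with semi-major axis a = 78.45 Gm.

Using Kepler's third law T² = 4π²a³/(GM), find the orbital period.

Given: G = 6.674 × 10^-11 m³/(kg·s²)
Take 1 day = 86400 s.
M = 3.223 × 10^31 kg
GM = G × M = 6.674 × 10^-11 × 3.223 × 10^31 = 2.15103 × 10^21 m³/s²
a = 78.45 Gm = 7.845 × 10^10 m
a³ = 4.82813 × 10^32 m³
T = 2π √(a³/GM) = 2π √((4.82813 × 10^32) / (2.15103 × 10^21)) = 2π × 473768 s
T = 2.97678 × 10^6 s ≈ 34.45 days

Final answer: 34.45 days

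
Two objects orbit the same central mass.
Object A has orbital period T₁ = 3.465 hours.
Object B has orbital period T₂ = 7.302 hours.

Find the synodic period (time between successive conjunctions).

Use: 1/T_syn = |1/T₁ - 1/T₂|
T₁ = 3.465 hours = 12474 s
T₂ = 7.302 hours = 26287.2 s
1/T₁ = 8.01667 × 10^-5 s⁻¹
1/T₂ = 3.80413 × 10^-5 s⁻¹
|1/T₁ − 1/T₂| = 4.21254 × 10^-5 s⁻¹
T_syn = 1 / |1/T₁ − 1/T₂| = 23738.6 s ≈ 6.594 hours

Final answer: T_syn = 6.594 hours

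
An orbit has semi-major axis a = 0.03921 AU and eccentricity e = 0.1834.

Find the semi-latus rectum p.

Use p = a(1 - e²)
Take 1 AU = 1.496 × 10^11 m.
a = 0.03921 AU = 5.86582 × 10^9 m
e = 0.1834,  e² = 0.0336356,  1 − e² = 0.966364
p = a(1 − e²) = 5.86582 × 10^9 m × 0.966364 = 5.66852 × 10^9 m ≈ 0.03789 AU

Final answer: p = 0.03789 AU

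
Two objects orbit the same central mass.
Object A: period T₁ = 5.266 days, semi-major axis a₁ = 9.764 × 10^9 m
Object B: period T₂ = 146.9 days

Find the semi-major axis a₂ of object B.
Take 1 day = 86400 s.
T₁ = 5.266 days = 454982 s
T₂ = 146.9 days = 1.26922 × 10^7 s
a₁ = 9.764 × 10^9 m
Kepler's third law: (T₂/T₁)² = (a₂/a₁)³  ⇒  a₂ = a₁ (T₂/T₁)^(2/3)
T₂/T₁ = 27.8959
(T₂/T₁)^(2/3) = 9.19801
a₂ = 9.764 × 10^9 m × 9.19801 = 8.98094 × 10^10 m ≈ 8.981 × 10^10 m

Final answer: a₂ = 8.981 × 10^10 m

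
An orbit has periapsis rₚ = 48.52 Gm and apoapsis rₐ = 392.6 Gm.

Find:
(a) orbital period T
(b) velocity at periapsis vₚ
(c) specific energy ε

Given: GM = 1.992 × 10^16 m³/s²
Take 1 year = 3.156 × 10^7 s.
rₚ = 48.52 Gm = 4.852 × 10^10 m
rₐ = 392.6 Gm = 3.926 × 10^11 m
GM = 1.992 × 10^16 m³/s²
a = (rₚ + rₐ)/2 = 2.2056 × 10^11 m
e = (rₐ − rₚ)/(rₐ + rₚ) = (3.4408 × 10^11) / (4.4112 × 10^11) = 0.780015
(a) a³ = 1.07295 × 10^34 m³;  T = 2π √(a³/GM) = 2π × 7.33914 × 10^8 s = 4.61132 × 10^9 s ≈ 146.1 years
(b) vₚ² = GM (2/rₚ − 1/a) = 1.992 × 10^16 × (4.12201 × 10^-11 − 4.53391 × 10^-12) = 730789 m²/s²;  vₚ = 854.862 m/s ≈ 854.9 m/s
(c) 2a = 4.4112 × 10^11 m;  ε = −GM/(2a) = -45157.8 J/kg ≈ -45.16 kJ/kg

Final answer:
(a) orbital period T = 146.1 years
(b) velocity at periapsis vₚ = 854.9 m/s
(c) specific energy ε = -45.16 kJ/kg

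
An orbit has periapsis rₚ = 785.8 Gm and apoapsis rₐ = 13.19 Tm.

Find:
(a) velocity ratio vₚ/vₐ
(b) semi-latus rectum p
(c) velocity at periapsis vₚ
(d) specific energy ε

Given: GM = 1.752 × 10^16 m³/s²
rₚ = 785.8 Gm = 7.858 × 10^11 m
rₐ = 13.19 Tm = 1.319 × 10^13 m
GM = 1.752 × 10^16 m³/s²
a = (rₚ + rₐ)/2 = 6.9879 × 10^12 m
e = (rₐ − rₚ)/(rₐ + rₚ) = (1.24042 × 10^13) / (1.39758 × 10^13) = 0.887548
(a) vₚ/vₐ = rₐ/rₚ (angular momentum) = (1.319 × 10^13) / (7.858 × 10^11) = 16.7854 ≈ 16.79
(b) 1 − e² = 0.212258;  p = a(1 − e²) = 6.9879 × 10^12 × 0.212258 = 1.48324 × 10^12 m ≈ 1.483 Tm
(c) vₚ² = GM (2/rₚ − 1/a) = 1.752 × 10^16 × (2.54518 × 10^-12 − 1.43105 × 10^-13) = 42084.3 m²/s²;  vₚ = 205.145 m/s ≈ 205.1 m/s
(d) 2a = 1.39758 × 10^13 m;  ε = −GM/(2a) = -1253.6 J/kg ≈ -1.254 kJ/kg

Final answer:
(a) velocity ratio vₚ/vₐ = 16.79
(b) semi-latus rectum p = 1.483 Tm
(c) velocity at periapsis vₚ = 205.1 m/s
(d) specific energy ε = -1.254 kJ/kg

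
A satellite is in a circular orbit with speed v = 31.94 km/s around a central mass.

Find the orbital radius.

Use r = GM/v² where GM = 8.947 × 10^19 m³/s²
v = 31.94 km/s = 31940 m/s
GM = 8.947 × 10^19 m³/s²
v² = 1.02016 × 10^9 m²/s²
r = GM/v² = (8.947 × 10^19) / (1.02016 × 10^9) = 8.77016 × 10^10 m ≈ 87.7 Gm

Final answer: 87.7 Gm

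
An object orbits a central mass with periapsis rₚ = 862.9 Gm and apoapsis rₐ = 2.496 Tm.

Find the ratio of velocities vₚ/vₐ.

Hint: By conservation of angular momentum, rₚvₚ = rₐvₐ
rₚ = 862.9 Gm = 8.629 × 10^11 m
rₐ = 2.496 Tm = 2.496 × 10^12 m
rₚvₚ = rₐvₐ  ⇒  vₚ/vₐ = rₐ/rₚ
vₚ/vₐ = (2.496 × 10^12) / (8.629 × 10^11) = 2.89257

Final answer: vₚ/vₐ = 2.893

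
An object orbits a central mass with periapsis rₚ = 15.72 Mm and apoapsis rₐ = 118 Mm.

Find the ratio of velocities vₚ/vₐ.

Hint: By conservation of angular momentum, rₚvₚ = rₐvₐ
rₚ = 15.72 Mm = 1.572 × 10^7 m
rₐ = 118 Mm = 1.18 × 10^8 m
rₚvₚ = rₐvₐ  ⇒  vₚ/vₐ = rₐ/rₚ
vₚ/vₐ = (1.18 × 10^8) / (1.572 × 10^7) = 7.50636

Final answer: vₚ/vₐ = 7.506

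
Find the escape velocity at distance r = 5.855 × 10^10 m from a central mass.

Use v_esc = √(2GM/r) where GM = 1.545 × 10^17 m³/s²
r = 5.855 × 10^10 m
GM = 1.545 × 10^17 m³/s²
2GM/r = 2 × (1.545 × 10^17) / (5.855 × 10^10) = 5.27754 × 10^6 m²/s²
v_esc = √(2GM/r) = 2297.29 m/s ≈ 2.297 km/s

Final answer: 2.297 km/s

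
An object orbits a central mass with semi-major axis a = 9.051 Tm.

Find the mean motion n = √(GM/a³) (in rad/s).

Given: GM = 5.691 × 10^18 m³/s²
a = 9.051 Tm = 9.051 × 10^12 m
GM = 5.691 × 10^18 m³/s²
a³ = 7.41463 × 10^38 m³
GM/a³ = (5.691 × 10^18) / (7.41463 × 10^38) = 7.67536 × 10^-21 s⁻²
n = √(GM/a³) = 8.76091 × 10^-11 rad/s ≈ 8.761 × 10^-11 rad/s

Final answer: n = 8.761 × 10^-11 rad/s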